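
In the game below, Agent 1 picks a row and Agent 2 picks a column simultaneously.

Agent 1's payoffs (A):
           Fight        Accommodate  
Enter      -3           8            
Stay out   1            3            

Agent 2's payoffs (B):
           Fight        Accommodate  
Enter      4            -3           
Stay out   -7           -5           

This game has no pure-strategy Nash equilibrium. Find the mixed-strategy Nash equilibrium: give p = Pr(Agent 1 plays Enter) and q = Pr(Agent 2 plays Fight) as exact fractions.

p = 2/9, q = 5/9

Each player's mixing probability is pinned down by making the *other* player indifferent.
Agent 2 indifferent between Fight and Accommodate: p·4 + (1−p)·(-7) = p·(-3) + (1−p)·(-5) ⟹ (-7) + 11p = (-5) + 2p ⟹ p = 2/9.
Agent 1 indifferent between Enter and Stay out: q·(-3) + (1−q)·8 = q·1 + (1−q)·3 ⟹ 8 + (-11)q = 3 + (-2)q ⟹ q = 5/9.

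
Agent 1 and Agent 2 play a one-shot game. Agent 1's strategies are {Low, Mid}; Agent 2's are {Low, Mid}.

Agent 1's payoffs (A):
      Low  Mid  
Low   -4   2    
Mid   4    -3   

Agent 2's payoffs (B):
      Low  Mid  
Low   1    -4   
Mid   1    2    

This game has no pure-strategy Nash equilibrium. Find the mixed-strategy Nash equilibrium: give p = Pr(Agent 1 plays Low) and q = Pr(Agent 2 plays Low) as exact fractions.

p = 1/6, q = 5/13

Each player's mixing probability is pinned down by making the *other* player indifferent.
Agent 2 indifferent between Low and Mid: p·1 + (1−p)·1 = p·(-4) + (1−p)·2 ⟹ 1 + 0p = 2 + (-6)p ⟹ p = 1/6.
Agent 1 indifferent between Low and Mid: q·(-4) + (1−q)·2 = q·4 + (1−q)·(-3) ⟹ 2 + (-6)q = (-3) + 7q ⟹ q = 5/13.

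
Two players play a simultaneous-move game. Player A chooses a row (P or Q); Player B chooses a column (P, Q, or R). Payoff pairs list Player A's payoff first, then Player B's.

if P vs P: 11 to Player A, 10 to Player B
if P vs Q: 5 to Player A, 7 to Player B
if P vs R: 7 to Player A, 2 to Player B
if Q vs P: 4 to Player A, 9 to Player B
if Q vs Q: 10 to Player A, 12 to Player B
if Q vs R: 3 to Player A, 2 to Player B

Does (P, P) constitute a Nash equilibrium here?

Holding Player B at P: Player A gets 11 from P, versus 4 from Q. No profitable deviation for Player A.
Holding Player A at P: Player B gets 10 from P, versus 7 from Q, 2 from R. No profitable deviation for Player B either.

Yes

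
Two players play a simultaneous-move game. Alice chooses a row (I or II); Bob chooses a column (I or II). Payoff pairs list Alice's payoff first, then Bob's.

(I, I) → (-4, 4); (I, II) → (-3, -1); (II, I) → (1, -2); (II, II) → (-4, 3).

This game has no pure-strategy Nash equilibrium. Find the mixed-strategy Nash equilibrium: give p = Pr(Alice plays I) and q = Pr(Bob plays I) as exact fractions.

p = 1/2, q = 1/6

In a mixed NE each player is indifferent between their pure strategies, so the opponent's mix sets the indifference.
Bob indifferent between I and II: p·4 + (1−p)·(-2) = p·(-1) + (1−p)·3 ⟹ (-2) + 6p = 3 + (-4)p ⟹ p = 1/2.
Alice indifferent between I and II: q·(-4) + (1−q)·(-3) = q·1 + (1−q)·(-4) ⟹ (-3) + (-1)q = (-4) + 5q ⟹ q = 1/6.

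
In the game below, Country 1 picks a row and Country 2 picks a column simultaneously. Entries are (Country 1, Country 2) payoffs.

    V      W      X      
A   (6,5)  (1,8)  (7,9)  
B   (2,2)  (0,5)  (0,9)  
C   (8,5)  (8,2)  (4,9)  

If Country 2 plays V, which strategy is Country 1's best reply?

C

With Country 2 fixed at V, Country 1's payoffs are: A → 6, B → 2, C → 8.
The maximum is 8, achieved by C.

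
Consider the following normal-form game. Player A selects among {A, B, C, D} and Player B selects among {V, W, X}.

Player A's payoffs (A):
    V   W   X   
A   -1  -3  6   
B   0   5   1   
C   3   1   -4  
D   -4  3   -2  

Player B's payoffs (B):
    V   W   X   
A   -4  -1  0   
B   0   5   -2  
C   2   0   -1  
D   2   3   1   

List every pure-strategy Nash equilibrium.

Check mutual best responses: a cell is a NE iff neither player can gain by unilaterally deviating.
Player A's best responses — vs V: C (payoff 3); vs W: B (payoff 5); vs X: A (payoff 6).
Player B's best responses — vs A: X (payoff 0); vs B: W (payoff 5); vs C: V (payoff 2); vs D: W (payoff 3).
Mutual best responses occur at (A, X), (B, W), and (C, V); at each, neither player gains by switching.

(A, X), (B, W), and (C, V)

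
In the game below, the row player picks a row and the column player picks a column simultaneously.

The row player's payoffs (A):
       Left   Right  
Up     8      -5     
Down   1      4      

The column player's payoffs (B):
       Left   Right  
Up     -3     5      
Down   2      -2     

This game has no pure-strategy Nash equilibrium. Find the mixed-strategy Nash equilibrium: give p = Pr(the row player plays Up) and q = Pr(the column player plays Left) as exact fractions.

In a mixed NE each player is indifferent between their pure strategies, so the opponent's mix sets the indifference.
The column player indifferent between Left and Right: p·(-3) + (1−p)·2 = p·5 + (1−p)·(-2) ⟹ 2 + (-5)p = (-2) + 7p ⟹ p = 1/3.
The row player indifferent between Up and Down: q·8 + (1−q)·(-5) = q·1 + (1−q)·4 ⟹ (-5) + 13q = 4 + (-3)q ⟹ q = 9/16.

p = 1/3, q = 9/16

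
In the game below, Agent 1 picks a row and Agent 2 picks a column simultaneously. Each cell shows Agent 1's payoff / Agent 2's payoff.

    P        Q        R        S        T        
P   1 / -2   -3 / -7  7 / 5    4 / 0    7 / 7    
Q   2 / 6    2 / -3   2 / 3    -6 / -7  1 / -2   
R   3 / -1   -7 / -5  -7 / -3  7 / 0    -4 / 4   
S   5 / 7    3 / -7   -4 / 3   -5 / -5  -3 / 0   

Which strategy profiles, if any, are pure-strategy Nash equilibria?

(P, T) and (S, P)

Find each player's best response to every opponent strategy; NE are the intersections.
Agent 1's best responses — vs P: S (payoff 5); vs Q: S (payoff 3); vs R: P (payoff 7); vs S: R (payoff 7); vs T: P (payoff 7).
Agent 2's best responses — vs P: T (payoff 7); vs Q: P (payoff 6); vs R: T (payoff 4); vs S: P (payoff 7).
Mutual best responses occur at (P, T) and (S, P); at each, neither player gains by switching.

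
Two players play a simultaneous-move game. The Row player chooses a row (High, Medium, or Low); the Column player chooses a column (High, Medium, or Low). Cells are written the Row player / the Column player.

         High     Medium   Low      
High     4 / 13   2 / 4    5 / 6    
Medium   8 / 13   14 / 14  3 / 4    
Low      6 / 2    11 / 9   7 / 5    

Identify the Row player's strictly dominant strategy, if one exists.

A strategy is strictly dominant if it gives the Row player a strictly higher payoff than every other strategy, against every choice by the opponent.
High is not dominant: against High, Medium gives 8 > 4.
Medium is not dominant: against Low, High gives 5 > 3.
Low is not dominant: against High, Medium gives 8 > 6.
No single strategy is best against every opponent action.

None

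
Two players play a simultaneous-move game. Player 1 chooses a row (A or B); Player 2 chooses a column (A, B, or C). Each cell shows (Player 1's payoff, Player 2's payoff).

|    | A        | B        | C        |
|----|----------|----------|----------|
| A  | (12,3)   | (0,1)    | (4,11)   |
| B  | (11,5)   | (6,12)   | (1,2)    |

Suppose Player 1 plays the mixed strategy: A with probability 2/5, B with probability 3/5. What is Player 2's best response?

B

Player 2's best reply maximizes expected payoff against the mix.
A: (2/5)·3 + (3/5)·5 = 21/5
B: (2/5)·1 + (3/5)·12 = 38/5
C: (2/5)·11 + (3/5)·2 = 28/5
Highest expected payoff is 38/5, from B.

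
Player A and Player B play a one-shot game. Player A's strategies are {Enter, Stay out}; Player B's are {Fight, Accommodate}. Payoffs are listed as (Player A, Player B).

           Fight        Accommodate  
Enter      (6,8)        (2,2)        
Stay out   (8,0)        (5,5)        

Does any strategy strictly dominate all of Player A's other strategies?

Stay out

A strategy is strictly dominant if it gives Player A a strictly higher payoff than every other strategy, against every choice by the opponent.
Stay out strictly dominates: vs Fight: 8 > 6; vs Accommodate: 5 > 2.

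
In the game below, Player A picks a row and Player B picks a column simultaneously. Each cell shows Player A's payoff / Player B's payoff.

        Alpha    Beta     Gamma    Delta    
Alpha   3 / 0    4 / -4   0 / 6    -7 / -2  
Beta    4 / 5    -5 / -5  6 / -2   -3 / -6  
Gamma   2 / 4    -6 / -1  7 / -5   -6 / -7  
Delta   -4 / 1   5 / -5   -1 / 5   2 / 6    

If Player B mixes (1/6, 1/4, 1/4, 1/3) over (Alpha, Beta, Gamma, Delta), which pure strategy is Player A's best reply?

Compute Player A's expected payoff from each pure strategy against the given mix.
Alpha: (1/6)·3 + (1/4)·4 + (1/4)·0 + (1/3)·(-7) = -5/6
Beta: (1/6)·4 + (1/4)·(-5) + (1/4)·6 + (1/3)·(-3) = -1/12
Gamma: (1/6)·2 + (1/4)·(-6) + (1/4)·7 + (1/3)·(-6) = -17/12
Delta: (1/6)·(-4) + (1/4)·5 + (1/4)·(-1) + (1/3)·2 = 1
Highest expected payoff is 1, from Delta.

Delta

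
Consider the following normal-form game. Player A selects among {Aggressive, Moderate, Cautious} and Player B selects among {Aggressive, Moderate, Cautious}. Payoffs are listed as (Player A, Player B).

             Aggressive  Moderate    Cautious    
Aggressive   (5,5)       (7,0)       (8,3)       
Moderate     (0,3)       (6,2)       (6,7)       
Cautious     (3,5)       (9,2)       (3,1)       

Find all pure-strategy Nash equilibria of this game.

Check mutual best responses: a cell is a NE iff neither player can gain by unilaterally deviating.
Player A's best responses — vs Aggressive: Aggressive (payoff 5); vs Moderate: Cautious (payoff 9); vs Cautious: Aggressive (payoff 8).
Player B's best responses — vs Aggressive: Aggressive (payoff 5); vs Moderate: Cautious (payoff 7); vs Cautious: Aggressive (payoff 5).
The only mutual best response is (Aggressive, Aggressive); neither player gains by switching there.

(Aggressive, Aggressive)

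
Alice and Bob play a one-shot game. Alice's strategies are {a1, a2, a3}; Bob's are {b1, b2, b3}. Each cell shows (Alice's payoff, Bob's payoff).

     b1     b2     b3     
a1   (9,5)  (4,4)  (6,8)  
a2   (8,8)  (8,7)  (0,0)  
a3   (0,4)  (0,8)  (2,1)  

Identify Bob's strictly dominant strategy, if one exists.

A strategy is strictly dominant if it gives Bob a strictly higher payoff than every other strategy, against every choice by the opponent.
b1 is not dominant: against a1, b3 gives 8 > 5.
b2 is not dominant: against a1, b1 gives 5 > 4.
b3 is not dominant: against a2, b1 gives 8 > 0.
No single strategy is best against every opponent action.

No strictly dominant strategy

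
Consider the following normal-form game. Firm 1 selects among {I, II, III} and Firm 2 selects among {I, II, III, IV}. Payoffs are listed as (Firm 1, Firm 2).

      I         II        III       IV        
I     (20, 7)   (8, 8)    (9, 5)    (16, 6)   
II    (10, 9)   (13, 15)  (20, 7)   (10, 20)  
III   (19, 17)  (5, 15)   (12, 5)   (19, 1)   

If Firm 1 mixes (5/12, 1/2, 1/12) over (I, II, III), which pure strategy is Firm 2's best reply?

Firm 2's best reply maximizes expected payoff against the mix.
I: (5/12)·7 + (1/2)·9 + (1/12)·17 = 53/6
II: (5/12)·8 + (1/2)·15 + (1/12)·15 = 145/12
III: (5/12)·5 + (1/2)·7 + (1/12)·5 = 6
IV: (5/12)·6 + (1/2)·20 + (1/12)·1 = 151/12
Highest expected payoff is 151/12, from IV.

IV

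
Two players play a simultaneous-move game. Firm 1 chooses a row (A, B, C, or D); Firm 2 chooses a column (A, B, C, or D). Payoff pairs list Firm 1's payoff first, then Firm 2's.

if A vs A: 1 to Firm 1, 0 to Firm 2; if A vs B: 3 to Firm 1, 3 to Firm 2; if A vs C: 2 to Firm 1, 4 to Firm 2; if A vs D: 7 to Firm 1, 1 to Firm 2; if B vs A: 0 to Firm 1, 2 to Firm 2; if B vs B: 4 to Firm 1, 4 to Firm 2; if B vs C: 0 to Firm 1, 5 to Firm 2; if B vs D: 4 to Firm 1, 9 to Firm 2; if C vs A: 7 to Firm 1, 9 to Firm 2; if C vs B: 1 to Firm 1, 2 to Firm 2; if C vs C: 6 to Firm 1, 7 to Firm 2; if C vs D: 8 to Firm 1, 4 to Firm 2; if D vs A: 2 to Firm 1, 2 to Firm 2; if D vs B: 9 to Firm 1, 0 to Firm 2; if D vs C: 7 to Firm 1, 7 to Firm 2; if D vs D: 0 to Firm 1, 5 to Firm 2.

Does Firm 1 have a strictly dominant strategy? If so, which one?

Check whether one of Firm 1's strategies beats all alternatives regardless of what the opponent does.
A is not dominant: against A, C gives 7 > 1.
B is not dominant: against A, A gives 1 > 0.
C is not dominant: against B, A gives 3 > 1.
D is not dominant: against A, C gives 7 > 2.
No single strategy is best against every opponent action.

None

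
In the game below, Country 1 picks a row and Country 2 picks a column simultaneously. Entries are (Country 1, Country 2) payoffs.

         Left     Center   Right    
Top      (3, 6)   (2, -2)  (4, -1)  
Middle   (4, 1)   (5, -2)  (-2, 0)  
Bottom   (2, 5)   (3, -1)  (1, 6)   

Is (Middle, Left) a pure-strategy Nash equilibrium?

Yes

Holding Country 2 at Left: Country 1 gets 4 from Middle, versus 3 from Top, 2 from Bottom. No profitable deviation for Country 1.
Holding Country 1 at Middle: Country 2 gets 1 from Left, versus -2 from Center, 0 from Right. No profitable deviation for Country 2 either.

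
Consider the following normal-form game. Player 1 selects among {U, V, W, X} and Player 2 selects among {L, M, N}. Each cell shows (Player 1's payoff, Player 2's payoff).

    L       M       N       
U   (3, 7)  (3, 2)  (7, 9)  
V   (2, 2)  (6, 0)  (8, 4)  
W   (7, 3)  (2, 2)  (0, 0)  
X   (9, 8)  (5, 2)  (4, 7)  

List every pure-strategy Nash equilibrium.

(V, N) and (X, L)

A profile is a Nash equilibrium when each player is best-responding to the other.
Player 1's best responses — vs L: X (payoff 9); vs M: V (payoff 6); vs N: V (payoff 8).
Player 2's best responses — vs U: N (payoff 9); vs V: N (payoff 4); vs W: L (payoff 3); vs X: L (payoff 8).
Mutual best responses occur at (V, N) and (X, L); at each, neither player gains by switching.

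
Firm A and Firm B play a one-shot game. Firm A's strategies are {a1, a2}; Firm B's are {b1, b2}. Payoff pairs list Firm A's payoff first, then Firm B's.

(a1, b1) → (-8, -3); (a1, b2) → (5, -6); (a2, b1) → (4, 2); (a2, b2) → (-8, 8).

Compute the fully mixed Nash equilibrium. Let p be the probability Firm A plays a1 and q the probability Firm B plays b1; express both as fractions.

p = 2/3, q = 13/25

In a mixed NE each player is indifferent between their pure strategies, so the opponent's mix sets the indifference.
Firm B indifferent between b1 and b2: p·(-3) + (1−p)·2 = p·(-6) + (1−p)·8 ⟹ 2 + (-5)p = 8 + (-14)p ⟹ p = 2/3.
Firm A indifferent between a1 and a2: q·(-8) + (1−q)·5 = q·4 + (1−q)·(-8) ⟹ 5 + (-13)q = (-8) + 12q ⟹ q = 13/25.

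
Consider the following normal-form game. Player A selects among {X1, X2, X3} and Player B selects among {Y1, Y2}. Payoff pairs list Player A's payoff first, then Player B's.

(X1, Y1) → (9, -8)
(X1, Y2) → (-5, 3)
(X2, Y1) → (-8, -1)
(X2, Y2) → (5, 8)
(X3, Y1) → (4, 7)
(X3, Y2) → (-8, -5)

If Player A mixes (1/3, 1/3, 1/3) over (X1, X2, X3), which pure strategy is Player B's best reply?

Compute Player B's expected payoff from each pure strategy against the given mix.
Y1: (1/3)·(-8) + (1/3)·(-1) + (1/3)·7 = -2/3
Y2: (1/3)·3 + (1/3)·8 + (1/3)·(-5) = 2
Highest expected payoff is 2, from Y2.

Y2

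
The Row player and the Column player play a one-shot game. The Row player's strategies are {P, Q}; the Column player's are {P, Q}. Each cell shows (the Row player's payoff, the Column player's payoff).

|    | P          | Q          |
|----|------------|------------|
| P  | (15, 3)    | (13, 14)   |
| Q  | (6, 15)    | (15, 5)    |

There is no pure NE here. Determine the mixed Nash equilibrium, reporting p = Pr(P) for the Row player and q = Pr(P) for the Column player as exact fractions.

Each player's mixing probability is pinned down by making the *other* player indifferent.
The Column player indifferent between P and Q: p·3 + (1−p)·15 = p·14 + (1−p)·5 ⟹ 15 + (-12)p = 5 + 9p ⟹ p = 10/21.
The Row player indifferent between P and Q: q·15 + (1−q)·13 = q·6 + (1−q)·15 ⟹ 13 + 2q = 15 + (-9)q ⟹ q = 2/11.

p = 10/21, q = 2/11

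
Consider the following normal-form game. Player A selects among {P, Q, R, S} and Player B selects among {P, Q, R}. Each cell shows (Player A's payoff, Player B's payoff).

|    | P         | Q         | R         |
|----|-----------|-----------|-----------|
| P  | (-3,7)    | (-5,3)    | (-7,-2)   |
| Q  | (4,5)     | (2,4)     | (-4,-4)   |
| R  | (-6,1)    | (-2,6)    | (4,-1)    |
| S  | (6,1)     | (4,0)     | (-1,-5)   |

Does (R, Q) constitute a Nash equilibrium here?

Holding Player B at Q: Player A gets -2 from R but could get 4 by switching to S. Player A has a profitable deviation.

No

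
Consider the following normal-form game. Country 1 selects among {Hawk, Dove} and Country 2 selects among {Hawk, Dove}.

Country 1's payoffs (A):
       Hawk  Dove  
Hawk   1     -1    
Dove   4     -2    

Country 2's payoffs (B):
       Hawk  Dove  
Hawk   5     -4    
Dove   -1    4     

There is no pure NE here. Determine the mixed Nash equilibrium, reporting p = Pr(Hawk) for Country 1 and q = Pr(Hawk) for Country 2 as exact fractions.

p = 5/14, q = 1/4

Each player's mixing probability is pinned down by making the *other* player indifferent.
Country 2 indifferent between Hawk and Dove: p·5 + (1−p)·(-1) = p·(-4) + (1−p)·4 ⟹ (-1) + 6p = 4 + (-8)p ⟹ p = 5/14.
Country 1 indifferent between Hawk and Dove: q·1 + (1−q)·(-1) = q·4 + (1−q)·(-2) ⟹ (-1) + 2q = (-2) + 6q ⟹ q = 1/4.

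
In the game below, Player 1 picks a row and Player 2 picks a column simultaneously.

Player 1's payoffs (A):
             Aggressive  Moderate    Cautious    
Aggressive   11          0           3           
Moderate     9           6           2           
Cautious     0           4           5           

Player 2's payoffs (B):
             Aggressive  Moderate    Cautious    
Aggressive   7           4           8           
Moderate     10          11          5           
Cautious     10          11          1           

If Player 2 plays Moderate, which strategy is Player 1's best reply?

With Player 2 fixed at Moderate, Player 1's payoffs are: Aggressive → 0, Moderate → 6, Cautious → 4.
The maximum is 6, achieved by Moderate.

Moderate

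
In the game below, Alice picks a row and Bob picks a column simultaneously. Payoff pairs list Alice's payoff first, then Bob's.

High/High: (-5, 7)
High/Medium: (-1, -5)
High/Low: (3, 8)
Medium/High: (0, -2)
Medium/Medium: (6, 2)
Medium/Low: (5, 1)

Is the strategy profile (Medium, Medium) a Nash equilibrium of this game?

Holding Bob at Medium: Alice gets 6 from Medium, versus -1 from High. No profitable deviation for Alice.
Holding Alice at Medium: Bob gets 2 from Medium, versus -2 from High, 1 from Low. No profitable deviation for Bob either.

Yes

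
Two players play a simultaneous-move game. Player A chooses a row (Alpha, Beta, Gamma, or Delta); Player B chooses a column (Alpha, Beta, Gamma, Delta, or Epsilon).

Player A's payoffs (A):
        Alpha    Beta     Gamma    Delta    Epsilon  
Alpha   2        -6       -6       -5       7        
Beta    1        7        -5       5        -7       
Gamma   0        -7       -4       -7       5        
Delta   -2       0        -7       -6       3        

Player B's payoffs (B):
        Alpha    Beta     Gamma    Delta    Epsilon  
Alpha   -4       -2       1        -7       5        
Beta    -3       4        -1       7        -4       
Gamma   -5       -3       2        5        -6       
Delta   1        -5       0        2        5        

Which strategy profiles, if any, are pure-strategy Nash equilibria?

Check mutual best responses: a cell is a NE iff neither player can gain by unilaterally deviating.
Player A's best responses — vs Alpha: Alpha (payoff 2); vs Beta: Beta (payoff 7); vs Gamma: Gamma (payoff -4); vs Delta: Beta (payoff 5); vs Epsilon: Alpha (payoff 7).
Player B's best responses — vs Alpha: Epsilon (payoff 5); vs Beta: Delta (payoff 7); vs Gamma: Delta (payoff 5); vs Delta: Epsilon (payoff 5).
Mutual best responses occur at (Alpha, Epsilon) and (Beta, Delta); at each, neither player gains by switching.

(Alpha, Epsilon) and (Beta, Delta)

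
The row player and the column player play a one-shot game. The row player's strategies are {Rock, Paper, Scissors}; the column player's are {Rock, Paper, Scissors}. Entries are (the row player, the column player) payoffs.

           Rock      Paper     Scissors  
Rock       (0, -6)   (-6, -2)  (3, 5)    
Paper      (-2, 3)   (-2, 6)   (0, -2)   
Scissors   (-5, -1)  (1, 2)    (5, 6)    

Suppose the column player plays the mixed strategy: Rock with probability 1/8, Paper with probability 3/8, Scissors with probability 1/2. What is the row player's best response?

Scissors

Compute the row player's expected payoff from each pure strategy against the given mix.
Rock: (1/8)·0 + (3/8)·(-6) + (1/2)·3 = -3/4
Paper: (1/8)·(-2) + (3/8)·(-2) + (1/2)·0 = -1
Scissors: (1/8)·(-5) + (3/8)·1 + (1/2)·5 = 9/4
Highest expected payoff is 9/4, from Scissors.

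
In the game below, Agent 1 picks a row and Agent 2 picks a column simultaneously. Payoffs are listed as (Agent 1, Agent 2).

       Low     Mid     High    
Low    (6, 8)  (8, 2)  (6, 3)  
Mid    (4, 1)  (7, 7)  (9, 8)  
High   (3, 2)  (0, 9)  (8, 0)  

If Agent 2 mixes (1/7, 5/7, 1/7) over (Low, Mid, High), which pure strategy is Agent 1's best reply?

Agent 1's best reply maximizes expected payoff against the mix.
Low: (1/7)·6 + (5/7)·8 + (1/7)·6 = 52/7
Mid: (1/7)·4 + (5/7)·7 + (1/7)·9 = 48/7
High: (1/7)·3 + (5/7)·0 + (1/7)·8 = 11/7
Highest expected payoff is 52/7, from Low.

Low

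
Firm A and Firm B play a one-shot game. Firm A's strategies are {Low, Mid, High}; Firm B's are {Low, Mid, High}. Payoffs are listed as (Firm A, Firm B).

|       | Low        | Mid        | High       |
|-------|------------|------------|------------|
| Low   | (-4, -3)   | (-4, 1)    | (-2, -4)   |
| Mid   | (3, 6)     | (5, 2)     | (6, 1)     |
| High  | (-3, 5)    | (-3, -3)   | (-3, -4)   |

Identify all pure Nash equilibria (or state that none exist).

Find each player's best response to every opponent strategy; NE are the intersections.
Firm A's best responses — vs Low: Mid (payoff 3); vs Mid: Mid (payoff 5); vs High: Mid (payoff 6).
Firm B's best responses — vs Low: Mid (payoff 1); vs Mid: Low (payoff 6); vs High: Low (payoff 5).
The only mutual best response is (Mid, Low); neither player gains by switching there.

(Mid, Low)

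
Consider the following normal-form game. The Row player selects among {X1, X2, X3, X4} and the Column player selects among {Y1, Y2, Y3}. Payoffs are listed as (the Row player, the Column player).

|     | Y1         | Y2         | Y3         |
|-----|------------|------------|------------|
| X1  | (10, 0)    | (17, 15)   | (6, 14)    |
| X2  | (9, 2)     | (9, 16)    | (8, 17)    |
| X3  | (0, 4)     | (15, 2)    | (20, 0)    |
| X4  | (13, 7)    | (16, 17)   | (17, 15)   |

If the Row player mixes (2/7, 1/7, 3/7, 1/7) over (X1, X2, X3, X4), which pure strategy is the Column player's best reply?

Compute the Column player's expected payoff from each pure strategy against the given mix.
Y1: (2/7)·0 + (1/7)·2 + (3/7)·4 + (1/7)·7 = 3
Y2: (2/7)·15 + (1/7)·16 + (3/7)·2 + (1/7)·17 = 69/7
Y3: (2/7)·14 + (1/7)·17 + (3/7)·0 + (1/7)·15 = 60/7
Highest expected payoff is 69/7, from Y2.

Y2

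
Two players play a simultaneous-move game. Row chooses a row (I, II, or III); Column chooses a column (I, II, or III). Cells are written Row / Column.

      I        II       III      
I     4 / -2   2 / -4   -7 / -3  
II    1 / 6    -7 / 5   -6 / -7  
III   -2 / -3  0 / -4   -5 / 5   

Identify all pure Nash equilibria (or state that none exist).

A profile is a Nash equilibrium when each player is best-responding to the other.
Row's best responses — vs I: I (payoff 4); vs II: I (payoff 2); vs III: III (payoff -5).
Column's best responses — vs I: I (payoff -2); vs II: I (payoff 6); vs III: III (payoff 5).
Mutual best responses occur at (I, I) and (III, III); at each, neither player gains by switching.

(I, I) and (III, III)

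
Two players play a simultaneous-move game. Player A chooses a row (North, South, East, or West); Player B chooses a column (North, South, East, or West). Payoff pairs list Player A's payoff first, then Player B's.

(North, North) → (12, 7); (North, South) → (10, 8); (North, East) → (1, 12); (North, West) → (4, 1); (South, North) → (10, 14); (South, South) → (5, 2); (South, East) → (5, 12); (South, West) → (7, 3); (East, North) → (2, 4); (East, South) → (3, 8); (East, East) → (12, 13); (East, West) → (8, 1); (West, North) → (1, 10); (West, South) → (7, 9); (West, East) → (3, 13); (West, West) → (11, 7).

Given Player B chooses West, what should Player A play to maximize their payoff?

West

With Player B fixed at West, Player A's payoffs are: North → 4, South → 7, East → 8, West → 11.
The maximum is 11, achieved by West.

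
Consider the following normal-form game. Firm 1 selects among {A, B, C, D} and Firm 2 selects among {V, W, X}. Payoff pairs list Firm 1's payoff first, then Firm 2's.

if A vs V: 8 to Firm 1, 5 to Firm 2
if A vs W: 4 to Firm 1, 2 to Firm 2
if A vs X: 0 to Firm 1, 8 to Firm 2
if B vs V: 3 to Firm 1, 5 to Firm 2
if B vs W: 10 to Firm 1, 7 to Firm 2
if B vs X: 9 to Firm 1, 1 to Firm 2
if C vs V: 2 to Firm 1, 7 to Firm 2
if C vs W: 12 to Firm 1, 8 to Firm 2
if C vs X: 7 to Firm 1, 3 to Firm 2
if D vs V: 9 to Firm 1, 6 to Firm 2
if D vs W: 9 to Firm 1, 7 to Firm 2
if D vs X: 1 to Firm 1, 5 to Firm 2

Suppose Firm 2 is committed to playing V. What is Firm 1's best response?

D

With Firm 2 fixed at V, Firm 1's payoffs are: A → 8, B → 3, C → 2, D → 9.
The maximum is 9, achieved by D.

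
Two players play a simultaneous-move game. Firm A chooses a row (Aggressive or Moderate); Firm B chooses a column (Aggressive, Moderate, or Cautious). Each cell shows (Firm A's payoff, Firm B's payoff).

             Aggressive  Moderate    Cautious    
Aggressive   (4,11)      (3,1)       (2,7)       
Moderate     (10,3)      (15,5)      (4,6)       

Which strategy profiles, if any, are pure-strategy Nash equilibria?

Check mutual best responses: a cell is a NE iff neither player can gain by unilaterally deviating.
Firm A's best responses — vs Aggressive: Moderate (payoff 10); vs Moderate: Moderate (payoff 15); vs Cautious: Moderate (payoff 4).
Firm B's best responses — vs Aggressive: Aggressive (payoff 11); vs Moderate: Cautious (payoff 6).
The only mutual best response is (Moderate, Cautious); neither player gains by switching there.

(Moderate, Cautious)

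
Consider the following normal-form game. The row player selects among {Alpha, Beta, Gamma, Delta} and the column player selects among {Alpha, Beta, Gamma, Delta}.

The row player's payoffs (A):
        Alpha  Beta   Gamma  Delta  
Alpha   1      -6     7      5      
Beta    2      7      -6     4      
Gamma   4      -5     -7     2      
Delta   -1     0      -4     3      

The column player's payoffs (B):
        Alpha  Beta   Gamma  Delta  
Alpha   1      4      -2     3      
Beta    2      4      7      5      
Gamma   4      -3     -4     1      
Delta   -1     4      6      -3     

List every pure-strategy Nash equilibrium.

(Gamma, Alpha)

Find each player's best response to every opponent strategy; NE are the intersections.
The row player's best responses — vs Alpha: Gamma (payoff 4); vs Beta: Beta (payoff 7); vs Gamma: Alpha (payoff 7); vs Delta: Alpha (payoff 5).
The column player's best responses — vs Alpha: Beta (payoff 4); vs Beta: Gamma (payoff 7); vs Gamma: Alpha (payoff 4); vs Delta: Gamma (payoff 6).
The only mutual best response is (Gamma, Alpha); neither player gains by switching there.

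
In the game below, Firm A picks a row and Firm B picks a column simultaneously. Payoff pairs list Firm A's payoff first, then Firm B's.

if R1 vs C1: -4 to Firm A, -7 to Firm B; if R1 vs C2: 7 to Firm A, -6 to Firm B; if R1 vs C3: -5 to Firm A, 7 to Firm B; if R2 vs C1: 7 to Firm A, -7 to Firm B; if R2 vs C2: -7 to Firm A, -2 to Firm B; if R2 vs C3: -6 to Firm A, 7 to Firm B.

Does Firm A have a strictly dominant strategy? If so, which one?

None

A strategy is strictly dominant if it gives Firm A a strictly higher payoff than every other strategy, against every choice by the opponent.
R1 is not dominant: against C1, R2 gives 7 > -4.
R2 is not dominant: against C2, R1 gives 7 > -7.
No single strategy is best against every opponent action.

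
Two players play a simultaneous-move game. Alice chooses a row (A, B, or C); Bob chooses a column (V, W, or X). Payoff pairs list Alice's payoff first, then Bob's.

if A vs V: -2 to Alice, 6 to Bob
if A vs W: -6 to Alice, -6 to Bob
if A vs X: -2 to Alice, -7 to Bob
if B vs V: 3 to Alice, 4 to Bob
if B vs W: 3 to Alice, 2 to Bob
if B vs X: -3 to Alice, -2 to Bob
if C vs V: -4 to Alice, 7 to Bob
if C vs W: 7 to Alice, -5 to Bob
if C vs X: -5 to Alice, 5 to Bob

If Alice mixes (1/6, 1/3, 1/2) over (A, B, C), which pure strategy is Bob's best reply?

V

Compute Bob's expected payoff from each pure strategy against the given mix.
V: (1/6)·6 + (1/3)·4 + (1/2)·7 = 35/6
W: (1/6)·(-6) + (1/3)·2 + (1/2)·(-5) = -17/6
X: (1/6)·(-7) + (1/3)·(-2) + (1/2)·5 = 2/3
Highest expected payoff is 35/6, from V.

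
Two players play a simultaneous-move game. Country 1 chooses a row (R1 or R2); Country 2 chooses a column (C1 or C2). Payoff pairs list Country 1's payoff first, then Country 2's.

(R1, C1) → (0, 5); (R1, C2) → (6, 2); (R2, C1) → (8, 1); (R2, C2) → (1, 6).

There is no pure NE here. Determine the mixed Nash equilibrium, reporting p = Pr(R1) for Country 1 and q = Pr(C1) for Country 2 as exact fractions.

p = 5/8, q = 5/13

In a mixed NE each player is indifferent between their pure strategies, so the opponent's mix sets the indifference.
Country 2 indifferent between C1 and C2: p·5 + (1−p)·1 = p·2 + (1−p)·6 ⟹ 1 + 4p = 6 + (-4)p ⟹ p = 5/8.
Country 1 indifferent between R1 and R2: q·0 + (1−q)·6 = q·8 + (1−q)·1 ⟹ 6 + (-6)q = 1 + 7q ⟹ q = 5/13.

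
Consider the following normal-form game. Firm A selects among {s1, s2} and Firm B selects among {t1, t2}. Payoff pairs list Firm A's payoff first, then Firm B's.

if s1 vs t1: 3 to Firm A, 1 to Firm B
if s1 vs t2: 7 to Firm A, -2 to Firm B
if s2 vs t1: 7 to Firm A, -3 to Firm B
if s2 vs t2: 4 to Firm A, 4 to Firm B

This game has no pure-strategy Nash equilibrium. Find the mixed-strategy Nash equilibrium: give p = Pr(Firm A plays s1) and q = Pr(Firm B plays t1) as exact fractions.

In a mixed NE each player is indifferent between their pure strategies, so the opponent's mix sets the indifference.
Firm B indifferent between t1 and t2: p·1 + (1−p)·(-3) = p·(-2) + (1−p)·4 ⟹ (-3) + 4p = 4 + (-6)p ⟹ p = 7/10.
Firm A indifferent between s1 and s2: q·3 + (1−q)·7 = q·7 + (1−q)·4 ⟹ 7 + (-4)q = 4 + 3q ⟹ q = 3/7.

p = 7/10, q = 3/7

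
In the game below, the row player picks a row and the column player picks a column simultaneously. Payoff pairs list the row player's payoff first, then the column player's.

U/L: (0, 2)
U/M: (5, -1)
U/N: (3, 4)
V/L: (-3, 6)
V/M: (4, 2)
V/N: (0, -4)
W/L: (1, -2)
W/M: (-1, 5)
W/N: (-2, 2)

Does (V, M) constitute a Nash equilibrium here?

No

Holding the column player at M: the row player gets 4 from V but could get 5 by switching to U. The row player has a profitable deviation.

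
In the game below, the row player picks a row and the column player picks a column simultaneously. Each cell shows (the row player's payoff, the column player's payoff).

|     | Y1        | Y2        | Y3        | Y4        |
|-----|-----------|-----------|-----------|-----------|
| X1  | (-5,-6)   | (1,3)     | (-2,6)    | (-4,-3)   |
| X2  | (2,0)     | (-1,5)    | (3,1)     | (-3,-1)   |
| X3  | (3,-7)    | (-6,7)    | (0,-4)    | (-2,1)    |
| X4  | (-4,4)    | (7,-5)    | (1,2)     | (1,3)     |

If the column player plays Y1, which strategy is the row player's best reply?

With the column player fixed at Y1, the row player's payoffs are: X1 → -5, X2 → 2, X3 → 3, X4 → -4.
The maximum is 3, achieved by X3.

X3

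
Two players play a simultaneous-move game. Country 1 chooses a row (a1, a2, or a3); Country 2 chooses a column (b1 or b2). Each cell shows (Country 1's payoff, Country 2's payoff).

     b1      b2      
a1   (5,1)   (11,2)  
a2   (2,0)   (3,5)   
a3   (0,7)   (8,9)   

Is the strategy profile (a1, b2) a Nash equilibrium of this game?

Yes

Holding Country 2 at b2: Country 1 gets 11 from a1, versus 3 from a2, 8 from a3. No profitable deviation for Country 1.
Holding Country 1 at a1: Country 2 gets 2 from b2, versus 1 from b1. No profitable deviation for Country 2 either.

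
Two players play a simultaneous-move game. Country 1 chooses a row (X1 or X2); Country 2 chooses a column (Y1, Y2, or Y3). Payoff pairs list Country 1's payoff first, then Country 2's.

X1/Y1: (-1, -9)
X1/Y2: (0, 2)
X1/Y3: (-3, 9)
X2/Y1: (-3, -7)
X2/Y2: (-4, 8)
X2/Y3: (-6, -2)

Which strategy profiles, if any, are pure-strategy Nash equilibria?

(X1, Y3)

Find each player's best response to every opponent strategy; NE are the intersections.
Country 1's best responses — vs Y1: X1 (payoff -1); vs Y2: X1 (payoff 0); vs Y3: X1 (payoff -3).
Country 2's best responses — vs X1: Y3 (payoff 9); vs X2: Y2 (payoff 8).
The only mutual best response is (X1, Y3); neither player gains by switching there.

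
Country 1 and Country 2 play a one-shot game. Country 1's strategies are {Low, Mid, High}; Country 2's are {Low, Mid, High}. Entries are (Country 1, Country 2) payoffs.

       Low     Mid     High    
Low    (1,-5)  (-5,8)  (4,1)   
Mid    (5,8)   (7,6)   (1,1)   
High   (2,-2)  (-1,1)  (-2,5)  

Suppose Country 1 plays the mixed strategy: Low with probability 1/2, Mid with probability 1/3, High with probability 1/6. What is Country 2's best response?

Mid

Compute Country 2's expected payoff from each pure strategy against the given mix.
Low: (1/2)·(-5) + (1/3)·8 + (1/6)·(-2) = -1/6
Mid: (1/2)·8 + (1/3)·6 + (1/6)·1 = 37/6
High: (1/2)·1 + (1/3)·1 + (1/6)·5 = 5/3
Highest expected payoff is 37/6, from Mid.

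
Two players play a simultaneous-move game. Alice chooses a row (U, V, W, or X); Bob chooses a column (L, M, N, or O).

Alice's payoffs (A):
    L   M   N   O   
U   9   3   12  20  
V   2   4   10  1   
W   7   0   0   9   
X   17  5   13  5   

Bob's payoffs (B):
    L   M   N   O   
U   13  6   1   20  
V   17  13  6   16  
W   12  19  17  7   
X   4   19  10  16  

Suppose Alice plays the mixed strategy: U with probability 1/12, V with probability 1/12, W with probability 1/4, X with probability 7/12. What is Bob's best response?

M

Compute Bob's expected payoff from each pure strategy against the given mix.
L: (1/12)·13 + (1/12)·17 + (1/4)·12 + (7/12)·4 = 47/6
M: (1/12)·6 + (1/12)·13 + (1/4)·19 + (7/12)·19 = 209/12
N: (1/12)·1 + (1/12)·6 + (1/4)·17 + (7/12)·10 = 32/3
O: (1/12)·20 + (1/12)·16 + (1/4)·7 + (7/12)·16 = 169/12
Highest expected payoff is 209/12, from M.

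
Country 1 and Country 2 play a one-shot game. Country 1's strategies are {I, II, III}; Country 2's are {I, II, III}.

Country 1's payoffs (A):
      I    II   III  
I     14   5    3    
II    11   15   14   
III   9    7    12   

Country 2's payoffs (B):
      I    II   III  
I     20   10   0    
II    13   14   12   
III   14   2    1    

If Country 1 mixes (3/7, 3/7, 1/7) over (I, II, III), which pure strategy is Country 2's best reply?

I

Country 2's best reply maximizes expected payoff against the mix.
I: (3/7)·20 + (3/7)·13 + (1/7)·14 = 113/7
II: (3/7)·10 + (3/7)·14 + (1/7)·2 = 74/7
III: (3/7)·0 + (3/7)·12 + (1/7)·1 = 37/7
Highest expected payoff is 113/7, from I.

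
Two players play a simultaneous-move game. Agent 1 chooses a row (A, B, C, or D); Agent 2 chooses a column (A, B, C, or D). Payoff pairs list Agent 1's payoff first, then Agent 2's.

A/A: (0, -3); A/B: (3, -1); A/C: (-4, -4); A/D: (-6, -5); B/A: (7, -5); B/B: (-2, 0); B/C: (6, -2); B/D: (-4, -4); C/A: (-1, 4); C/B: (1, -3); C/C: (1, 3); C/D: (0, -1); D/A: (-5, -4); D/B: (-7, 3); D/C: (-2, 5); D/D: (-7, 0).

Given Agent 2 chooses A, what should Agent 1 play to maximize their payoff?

B

With Agent 2 fixed at A, Agent 1's payoffs are: A → 0, B → 7, C → -1, D → -5.
The maximum is 7, achieved by B.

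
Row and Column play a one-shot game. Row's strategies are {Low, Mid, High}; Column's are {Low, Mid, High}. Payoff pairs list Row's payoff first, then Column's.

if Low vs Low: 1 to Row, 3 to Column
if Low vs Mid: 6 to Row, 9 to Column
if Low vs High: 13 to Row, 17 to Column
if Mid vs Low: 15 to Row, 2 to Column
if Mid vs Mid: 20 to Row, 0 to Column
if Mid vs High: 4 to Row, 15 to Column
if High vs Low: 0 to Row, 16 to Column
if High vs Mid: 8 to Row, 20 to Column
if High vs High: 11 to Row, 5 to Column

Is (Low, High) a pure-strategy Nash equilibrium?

Yes

Holding Column at High: Row gets 13 from Low, versus 4 from Mid, 11 from High. No profitable deviation for Row.
Holding Row at Low: Column gets 17 from High, versus 3 from Low, 9 from Mid. No profitable deviation for Column either.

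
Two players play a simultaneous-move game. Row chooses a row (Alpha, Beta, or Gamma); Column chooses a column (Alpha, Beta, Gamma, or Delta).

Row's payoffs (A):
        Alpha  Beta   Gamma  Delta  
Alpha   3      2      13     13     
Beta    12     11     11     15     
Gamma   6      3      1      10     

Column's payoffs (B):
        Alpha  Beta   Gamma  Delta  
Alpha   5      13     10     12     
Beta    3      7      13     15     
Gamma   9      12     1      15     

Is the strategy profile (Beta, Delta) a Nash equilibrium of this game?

Holding Column at Delta: Row gets 15 from Beta, versus 13 from Alpha, 10 from Gamma. No profitable deviation for Row.
Holding Row at Beta: Column gets 15 from Delta, versus 3 from Alpha, 7 from Beta, 13 from Gamma. No profitable deviation for Column either.

Yes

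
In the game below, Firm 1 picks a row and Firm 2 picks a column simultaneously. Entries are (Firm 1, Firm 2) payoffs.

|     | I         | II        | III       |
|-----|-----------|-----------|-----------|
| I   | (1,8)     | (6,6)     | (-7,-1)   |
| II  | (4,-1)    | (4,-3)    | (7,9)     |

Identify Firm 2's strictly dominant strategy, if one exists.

A strategy is strictly dominant if it gives Firm 2 a strictly higher payoff than every other strategy, against every choice by the opponent.
I is not dominant: against II, III gives 9 > -1.
II is not dominant: against I, I gives 8 > 6.
III is not dominant: against I, I gives 8 > -1.
No single strategy is best against every opponent action.

None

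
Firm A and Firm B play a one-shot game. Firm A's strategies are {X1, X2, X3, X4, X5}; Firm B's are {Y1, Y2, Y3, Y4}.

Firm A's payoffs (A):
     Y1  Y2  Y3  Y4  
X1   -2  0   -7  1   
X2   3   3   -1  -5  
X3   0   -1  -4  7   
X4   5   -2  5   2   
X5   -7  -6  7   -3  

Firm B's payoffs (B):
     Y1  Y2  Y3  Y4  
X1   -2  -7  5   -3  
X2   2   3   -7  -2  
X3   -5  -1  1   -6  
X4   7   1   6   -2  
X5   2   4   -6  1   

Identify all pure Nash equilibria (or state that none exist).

(X2, Y2) and (X4, Y1)

Find each player's best response to every opponent strategy; NE are the intersections.
Firm A's best responses — vs Y1: X4 (payoff 5); vs Y2: X2 (payoff 3); vs Y3: X5 (payoff 7); vs Y4: X3 (payoff 7).
Firm B's best responses — vs X1: Y3 (payoff 5); vs X2: Y2 (payoff 3); vs X3: Y3 (payoff 1); vs X4: Y1 (payoff 7); vs X5: Y2 (payoff 4).
Mutual best responses occur at (X2, Y2) and (X4, Y1); at each, neither player gains by switching.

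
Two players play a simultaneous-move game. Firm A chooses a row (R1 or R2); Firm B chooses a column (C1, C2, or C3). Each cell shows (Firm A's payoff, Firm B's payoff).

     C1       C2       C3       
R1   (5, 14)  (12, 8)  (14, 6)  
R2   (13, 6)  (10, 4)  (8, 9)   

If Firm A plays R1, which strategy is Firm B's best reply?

C1

With Firm A fixed at R1, Firm B's payoffs are: C1 → 14, C2 → 8, C3 → 6.
The maximum is 14, achieved by C1.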